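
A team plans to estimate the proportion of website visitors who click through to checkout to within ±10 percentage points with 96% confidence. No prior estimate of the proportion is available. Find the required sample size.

For a proportion with margin E = 0.1 at 96% confidence, z = 2.054.
With no prior estimate, use p = 0.5, which maximizes p(1−p) at 0.25.
n = 0.25 × (z/E)² = 0.25 × (2.054/0.1)² = 105.47
Round up: n = 106.

106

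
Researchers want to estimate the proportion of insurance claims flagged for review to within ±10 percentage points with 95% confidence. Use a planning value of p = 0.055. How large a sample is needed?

20

For a proportion with margin E = 0.1 at 95% confidence, z = 1.960.
n = p̂(1−p̂)(z/E)² = 0.055 × 0.945 × (1.960/0.1)² = 19.97
Round up: n = 20.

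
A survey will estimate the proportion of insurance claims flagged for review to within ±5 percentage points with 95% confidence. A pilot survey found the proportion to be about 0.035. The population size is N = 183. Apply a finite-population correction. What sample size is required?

For a proportion with margin E = 0.05 at 95% confidence, z = 1.960.
n = p̂(1−p̂)(z/E)² = 0.035 × 0.965 × (1.960/0.05)² = 51.90 — call this n₀.
Finite-population correction with N = 183: n = n₀ / (1 + (n₀−1)/N) = 51.90 / 1.278 = 40.61
Round up: n = 41.

n = 41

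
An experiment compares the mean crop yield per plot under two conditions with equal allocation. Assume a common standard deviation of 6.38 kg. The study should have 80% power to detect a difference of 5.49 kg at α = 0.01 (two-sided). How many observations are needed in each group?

32 per group

For two equal groups, n per group = 2·((z_{α/2} + z_β)·σ/δ)².
z_{α/2} = 2.576; z_β = 0.842 (power 80%).
n = 2 × (3.418 × 6.38 / 5.49)² = 2 × 15.78 = 31.56
Round up: n = 32 per group.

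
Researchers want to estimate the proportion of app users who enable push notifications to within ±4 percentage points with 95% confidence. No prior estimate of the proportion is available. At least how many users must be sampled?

For a proportion with margin E = 0.04 at 95% confidence, z = 1.960.
With no prior estimate, use p = 0.5, which maximizes p(1−p) at 0.25.
n = 0.25 × (z/E)² = 0.25 × (1.960/0.04)² = 600.25
Round up: n = 601.

n = 601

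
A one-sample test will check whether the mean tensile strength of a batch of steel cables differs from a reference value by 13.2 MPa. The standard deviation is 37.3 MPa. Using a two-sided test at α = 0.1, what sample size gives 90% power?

n = 69

For a one-sample z-test, n = ((z_{α/2} + z_β)·σ/δ)².
z_{α/2} = 1.645 (two-sided α = 0.1); z_β = 1.282 (power 90% → β = 0.1).
n = (2.927 × 37.3 / 13.2)² = 68.41
Round up: n = 69.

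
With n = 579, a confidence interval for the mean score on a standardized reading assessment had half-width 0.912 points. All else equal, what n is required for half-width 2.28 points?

93

Margin of error scales as 1/√n, so n₂ = n₁·(E₁/E₂)².
n₂ = 579 × (0.912/2.28)² = 579 × 0.16 = 92.64
Round up: n₂ = 93.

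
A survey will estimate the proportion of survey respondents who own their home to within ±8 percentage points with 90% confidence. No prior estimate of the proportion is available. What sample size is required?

For a proportion with margin E = 0.08 at 90% confidence, z = 1.645.
With no prior estimate, use p = 0.5, which maximizes p(1−p) at 0.25.
n = 0.25 × (z/E)² = 0.25 × (1.645/0.08)² = 105.70
Round up: n = 106.

106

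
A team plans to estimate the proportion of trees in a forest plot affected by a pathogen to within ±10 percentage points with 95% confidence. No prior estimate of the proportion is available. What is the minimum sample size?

97

For a proportion with margin E = 0.1 at 95% confidence, z = 1.960.
With no prior estimate, use p = 0.5, which maximizes p(1−p) at 0.25.
n = 0.25 × (z/E)² = 0.25 × (1.960/0.1)² = 96.04
Round up: n = 97.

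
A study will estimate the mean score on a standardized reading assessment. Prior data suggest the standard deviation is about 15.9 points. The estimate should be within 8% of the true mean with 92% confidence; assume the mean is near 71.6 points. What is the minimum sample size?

24

For a mean, the margin of error is E = z·σ/√n, so n = (zσ/E)².
At 92% confidence, z = 1.751.
E = 8% of 71.6 = 5.728 points.
n = (1.751 × 15.9 / 5.728)² = 23.62
Round up: n = 24.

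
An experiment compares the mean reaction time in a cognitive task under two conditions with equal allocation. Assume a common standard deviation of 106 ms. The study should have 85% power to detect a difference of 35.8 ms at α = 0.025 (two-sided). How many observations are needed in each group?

189 per group

For two equal groups, n per group = 2·((z_{α/2} + z_β)·σ/δ)².
z_{α/2} = 2.241; z_β = 1.036 (power 85%).
n = 2 × (3.277 × 106 / 35.8)² = 2 × 94.15 = 188.30
Round up: n = 189 per group.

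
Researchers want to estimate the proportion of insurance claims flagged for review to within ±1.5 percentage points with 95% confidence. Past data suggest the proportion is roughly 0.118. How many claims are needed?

1777

For a proportion with margin E = 0.015 at 95% confidence, z = 1.960.
n = p̂(1−p̂)(z/E)² = 0.118 × 0.882 × (1.960/0.015)² = 1776.97
Round up: n = 1777.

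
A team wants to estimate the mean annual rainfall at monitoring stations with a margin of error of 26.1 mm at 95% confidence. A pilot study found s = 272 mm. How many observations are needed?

n = 418

For a mean, the margin of error is E = z·σ/√n, so n = (zσ/E)².
At 95% confidence, z = 1.960.
n = (1.960 × 272 / 26.1)² = 417.22
Round up: n = 418.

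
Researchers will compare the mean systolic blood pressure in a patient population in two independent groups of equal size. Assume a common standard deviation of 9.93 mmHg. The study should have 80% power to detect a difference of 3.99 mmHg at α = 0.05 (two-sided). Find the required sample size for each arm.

For two equal groups, n per group = 2·((z_{α/2} + z_β)·σ/δ)².
z_{α/2} = 1.960; z_β = 0.842 (power 80%).
n = 2 × (2.802 × 9.93 / 3.99)² = 2 × 48.63 = 97.26
Round up: n = 98 per group.

98 per group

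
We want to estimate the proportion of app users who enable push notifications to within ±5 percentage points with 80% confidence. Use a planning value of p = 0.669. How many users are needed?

For a proportion with margin E = 0.05 at 80% confidence, z = 1.282.
n = p̂(1−p̂)(z/E)² = 0.669 × 0.331 × (1.282/0.05)² = 145.58
Round up: n = 146.

n = 146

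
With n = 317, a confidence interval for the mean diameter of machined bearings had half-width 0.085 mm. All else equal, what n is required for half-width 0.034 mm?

Margin of error scales as 1/√n, so n₂ = n₁·(E₁/E₂)².
n₂ = 317 × (0.085/0.034)² = 317 × 6.25 = 1981.25
Round up: n₂ = 1982.

n = 1982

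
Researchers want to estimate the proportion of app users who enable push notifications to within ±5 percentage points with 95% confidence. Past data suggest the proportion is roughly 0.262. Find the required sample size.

For a proportion with margin E = 0.05 at 95% confidence, z = 1.960.
n = p̂(1−p̂)(z/E)² = 0.262 × 0.738 × (1.960/0.05)² = 297.12
Round up: n = 298.

298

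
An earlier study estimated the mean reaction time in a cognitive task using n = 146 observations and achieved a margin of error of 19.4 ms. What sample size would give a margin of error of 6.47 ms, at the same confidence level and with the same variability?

Margin of error scales as 1/√n, so n₂ = n₁·(E₁/E₂)².
n₂ = 146 × (19.4/6.47)² = 146 × 8.991 = 1312.69
Round up: n₂ = 1313.

1313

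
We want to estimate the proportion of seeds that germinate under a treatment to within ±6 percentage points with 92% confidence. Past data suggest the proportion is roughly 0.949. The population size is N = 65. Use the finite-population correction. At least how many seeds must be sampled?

For a proportion with margin E = 0.06 at 92% confidence, z = 1.751.
n = p̂(1−p̂)(z/E)² = 0.949 × 0.051 × (1.751/0.06)² = 41.22 — call this n₀.
Finite-population correction with N = 65: n = n₀ / (1 + (n₀−1)/N) = 41.22 / 1.619 = 25.46
Round up: n = 26.

26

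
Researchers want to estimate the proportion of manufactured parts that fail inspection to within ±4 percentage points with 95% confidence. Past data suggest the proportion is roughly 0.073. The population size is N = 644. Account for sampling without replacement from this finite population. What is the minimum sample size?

130

For a proportion with margin E = 0.04 at 95% confidence, z = 1.960.
n = p̂(1−p̂)(z/E)² = 0.073 × 0.927 × (1.960/0.04)² = 162.48 — call this n₀.
Finite-population correction with N = 644: n = n₀ / (1 + (n₀−1)/N) = 162.48 / 1.251 = 129.88
Round up: n = 130.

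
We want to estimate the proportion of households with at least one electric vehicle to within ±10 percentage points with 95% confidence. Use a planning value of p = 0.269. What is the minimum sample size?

76

For a proportion with margin E = 0.1 at 95% confidence, z = 1.960.
n = p̂(1−p̂)(z/E)² = 0.269 × 0.731 × (1.960/0.1)² = 75.54
Round up: n = 76.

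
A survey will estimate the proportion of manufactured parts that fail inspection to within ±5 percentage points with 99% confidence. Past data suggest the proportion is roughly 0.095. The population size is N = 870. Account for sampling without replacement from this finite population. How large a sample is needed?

For a proportion with margin E = 0.05 at 99% confidence, z = 2.576.
n = p̂(1−p̂)(z/E)² = 0.095 × 0.905 × (2.576/0.05)² = 228.20 — call this n₀.
Finite-population correction with N = 870: n = n₀ / (1 + (n₀−1)/N) = 228.20 / 1.261 = 180.97
Round up: n = 181.

181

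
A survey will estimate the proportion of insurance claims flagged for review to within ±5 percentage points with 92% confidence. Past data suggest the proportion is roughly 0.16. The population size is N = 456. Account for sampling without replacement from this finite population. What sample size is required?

For a proportion with margin E = 0.05 at 92% confidence, z = 1.751.
n = p̂(1−p̂)(z/E)² = 0.16 × 0.84 × (1.751/0.05)² = 164.83 — call this n₀.
Finite-population correction with N = 456: n = n₀ / (1 + (n₀−1)/N) = 164.83 / 1.359 = 121.29
Round up: n = 122.

122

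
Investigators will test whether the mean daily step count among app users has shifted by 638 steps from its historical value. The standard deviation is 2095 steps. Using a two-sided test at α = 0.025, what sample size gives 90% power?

For a one-sample z-test, n = ((z_{α/2} + z_β)·σ/δ)².
z_{α/2} = 2.241 (two-sided α = 0.025); z_β = 1.282 (power 90% → β = 0.1).
n = (3.523 × 2095 / 638)² = 133.83
Round up: n = 134.

134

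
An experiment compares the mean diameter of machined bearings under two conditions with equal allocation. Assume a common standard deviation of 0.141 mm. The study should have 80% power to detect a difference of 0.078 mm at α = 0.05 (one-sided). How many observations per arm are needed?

41 per group

For two equal groups, n per group = 2·((z_α + z_β)·σ/δ)².
z_α = 1.645; z_β = 0.842 (power 80%).
n = 2 × (2.487 × 0.141 / 0.078)² = 2 × 20.21 = 40.42
Round up: n = 41 per group.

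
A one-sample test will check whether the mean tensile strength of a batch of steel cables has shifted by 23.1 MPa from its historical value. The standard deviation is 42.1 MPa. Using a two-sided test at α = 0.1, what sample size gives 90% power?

29

For a one-sample z-test, n = ((z_{α/2} + z_β)·σ/δ)².
z_{α/2} = 1.645 (two-sided α = 0.1); z_β = 1.282 (power 90% → β = 0.1).
n = (2.927 × 42.1 / 23.1)² = 28.46
Round up: n = 29.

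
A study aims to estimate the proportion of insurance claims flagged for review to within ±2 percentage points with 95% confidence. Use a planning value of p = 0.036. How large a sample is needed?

For a proportion with margin E = 0.02 at 95% confidence, z = 1.960.
n = p̂(1−p̂)(z/E)² = 0.036 × 0.964 × (1.960/0.02)² = 333.30
Round up: n = 334.

334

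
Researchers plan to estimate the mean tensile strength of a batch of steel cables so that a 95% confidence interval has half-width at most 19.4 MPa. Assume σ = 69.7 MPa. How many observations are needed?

50

For a mean, the margin of error is E = z·σ/√n, so n = (zσ/E)².
At 95% confidence, z = 1.960.
n = (1.960 × 69.7 / 19.4)² = 49.59
Round up: n = 50.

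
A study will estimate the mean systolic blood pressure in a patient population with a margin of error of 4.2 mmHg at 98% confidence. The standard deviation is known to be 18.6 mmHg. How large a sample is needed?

For a mean, the margin of error is E = z·σ/√n, so n = (zσ/E)².
At 98% confidence, z = 2.326.
n = (2.326 × 18.6 / 4.2)² = 106.11
Round up: n = 107.

107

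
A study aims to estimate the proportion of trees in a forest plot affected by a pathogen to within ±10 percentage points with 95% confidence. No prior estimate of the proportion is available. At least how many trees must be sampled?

For a proportion with margin E = 0.1 at 95% confidence, z = 1.960.
With no prior estimate, use p = 0.5, which maximizes p(1−p) at 0.25.
n = 0.25 × (z/E)² = 0.25 × (1.960/0.1)² = 96.04
Round up: n = 97.

n = 97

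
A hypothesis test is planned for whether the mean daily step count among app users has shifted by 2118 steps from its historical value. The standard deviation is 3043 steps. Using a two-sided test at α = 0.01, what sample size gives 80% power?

For a one-sample z-test, n = ((z_{α/2} + z_β)·σ/δ)².
z_{α/2} = 2.576 (two-sided α = 0.01); z_β = 0.842 (power 80% → β = 0.2).
n = (3.418 × 3043 / 2118)² = 24.12
Round up: n = 25.

n = 25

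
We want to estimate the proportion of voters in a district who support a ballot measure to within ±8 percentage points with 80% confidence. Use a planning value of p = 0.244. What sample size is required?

48

For a proportion with margin E = 0.08 at 80% confidence, z = 1.282.
n = p̂(1−p̂)(z/E)² = 0.244 × 0.756 × (1.282/0.08)² = 47.37
Round up: n = 48.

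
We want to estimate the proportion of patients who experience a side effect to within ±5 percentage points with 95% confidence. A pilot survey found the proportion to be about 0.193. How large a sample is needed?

n = 240

For a proportion with margin E = 0.05 at 95% confidence, z = 1.960.
n = p̂(1−p̂)(z/E)² = 0.193 × 0.807 × (1.960/0.05)² = 239.33
Round up: n = 240.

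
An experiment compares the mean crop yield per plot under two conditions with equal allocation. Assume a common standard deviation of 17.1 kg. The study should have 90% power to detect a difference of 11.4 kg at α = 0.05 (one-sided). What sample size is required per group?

For two equal groups, n per group = 2·((z_α + z_β)·σ/δ)².
z_α = 1.645; z_β = 1.282 (power 90%).
n = 2 × (2.927 × 17.1 / 11.4)² = 2 × 19.28 = 38.56
Round up: n = 39 per group.

39 per group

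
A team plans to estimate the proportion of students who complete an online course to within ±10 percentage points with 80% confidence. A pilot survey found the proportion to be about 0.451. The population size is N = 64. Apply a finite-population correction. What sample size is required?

For a proportion with margin E = 0.1 at 80% confidence, z = 1.282.
n = p̂(1−p̂)(z/E)² = 0.451 × 0.549 × (1.282/0.1)² = 40.69 — call this n₀.
Finite-population correction with N = 64: n = n₀ / (1 + (n₀−1)/N) = 40.69 / 1.62 = 25.12
Round up: n = 26.

26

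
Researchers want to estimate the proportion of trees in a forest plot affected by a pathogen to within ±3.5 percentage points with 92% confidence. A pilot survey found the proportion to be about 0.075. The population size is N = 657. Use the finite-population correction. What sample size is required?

For a proportion with margin E = 0.035 at 92% confidence, z = 1.751.
n = p̂(1−p̂)(z/E)² = 0.075 × 0.925 × (1.751/0.035)² = 173.64 — call this n₀.
Finite-population correction with N = 657: n = n₀ / (1 + (n₀−1)/N) = 173.64 / 1.263 = 137.48
Round up: n = 138.

138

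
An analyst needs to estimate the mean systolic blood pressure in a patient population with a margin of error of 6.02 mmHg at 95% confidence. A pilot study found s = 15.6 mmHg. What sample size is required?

For a mean, the margin of error is E = z·σ/√n, so n = (zσ/E)².
At 95% confidence, z = 1.960.
n = (1.960 × 15.6 / 6.02)² = 25.80
Round up: n = 26.

26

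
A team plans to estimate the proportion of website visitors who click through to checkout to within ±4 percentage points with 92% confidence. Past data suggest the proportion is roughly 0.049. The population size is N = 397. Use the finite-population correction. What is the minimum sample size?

For a proportion with margin E = 0.04 at 92% confidence, z = 1.751.
n = p̂(1−p̂)(z/E)² = 0.049 × 0.951 × (1.751/0.04)² = 89.30 — call this n₀.
Finite-population correction with N = 397: n = n₀ / (1 + (n₀−1)/N) = 89.30 / 1.222 = 73.08
Round up: n = 74.

74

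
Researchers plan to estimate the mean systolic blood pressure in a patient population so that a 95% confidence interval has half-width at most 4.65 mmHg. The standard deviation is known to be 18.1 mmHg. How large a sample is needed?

For a mean, the margin of error is E = z·σ/√n, so n = (zσ/E)².
At 95% confidence, z = 1.960.
n = (1.960 × 18.1 / 4.65)² = 58.21
Round up: n = 59.

n = 59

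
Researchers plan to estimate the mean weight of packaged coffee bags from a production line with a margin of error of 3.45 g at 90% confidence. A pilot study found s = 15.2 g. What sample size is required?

For a mean, the margin of error is E = z·σ/√n, so n = (zσ/E)².
At 90% confidence, z = 1.645.
n = (1.645 × 15.2 / 3.45)² = 52.53
Round up: n = 53.

53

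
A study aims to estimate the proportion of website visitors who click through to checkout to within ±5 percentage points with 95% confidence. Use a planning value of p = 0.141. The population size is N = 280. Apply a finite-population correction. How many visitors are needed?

For a proportion with margin E = 0.05 at 95% confidence, z = 1.960.
n = p̂(1−p̂)(z/E)² = 0.141 × 0.859 × (1.960/0.05)² = 186.12 — call this n₀.
Finite-population correction with N = 280: n = n₀ / (1 + (n₀−1)/N) = 186.12 / 1.661 = 112.05
Round up: n = 113.

n = 113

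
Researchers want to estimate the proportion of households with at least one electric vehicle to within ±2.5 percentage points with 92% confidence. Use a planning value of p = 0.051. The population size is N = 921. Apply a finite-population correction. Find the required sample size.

189

For a proportion with margin E = 0.025 at 92% confidence, z = 1.751.
n = p̂(1−p̂)(z/E)² = 0.051 × 0.949 × (1.751/0.025)² = 237.43 — call this n₀.
Finite-population correction with N = 921: n = n₀ / (1 + (n₀−1)/N) = 237.43 / 1.257 = 188.89
Round up: n = 189.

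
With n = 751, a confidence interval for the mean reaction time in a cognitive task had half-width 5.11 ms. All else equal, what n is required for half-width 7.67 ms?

Margin of error scales as 1/√n, so n₂ = n₁·(E₁/E₂)².
n₂ = 751 × (5.11/7.67)² = 751 × 0.4439 = 333.37
Round up: n₂ = 334.

334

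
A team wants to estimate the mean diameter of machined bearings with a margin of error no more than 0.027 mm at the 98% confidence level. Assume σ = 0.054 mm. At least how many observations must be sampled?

For a mean, the margin of error is E = z·σ/√n, so n = (zσ/E)².
At 98% confidence, z = 2.326.
n = (2.326 × 0.054 / 0.027)² = 21.64
Round up: n = 22.

22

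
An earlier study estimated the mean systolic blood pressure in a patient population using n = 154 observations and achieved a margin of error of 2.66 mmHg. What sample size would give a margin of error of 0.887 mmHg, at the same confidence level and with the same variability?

1385

Margin of error scales as 1/√n, so n₂ = n₁·(E₁/E₂)².
n₂ = 154 × (2.66/0.887)² = 154 × 8.993 = 1384.92
Round up: n₂ = 1385.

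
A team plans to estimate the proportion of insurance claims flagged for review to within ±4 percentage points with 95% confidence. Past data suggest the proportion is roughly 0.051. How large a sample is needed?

For a proportion with margin E = 0.04 at 95% confidence, z = 1.960.
n = p̂(1−p̂)(z/E)² = 0.051 × 0.949 × (1.960/0.04)² = 116.21
Round up: n = 117.

117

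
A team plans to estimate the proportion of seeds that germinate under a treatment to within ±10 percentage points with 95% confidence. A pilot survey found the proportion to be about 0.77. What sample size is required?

For a proportion with margin E = 0.1 at 95% confidence, z = 1.960.
n = p̂(1−p̂)(z/E)² = 0.77 × 0.23 × (1.960/0.1)² = 68.03
Round up: n = 69.

n = 69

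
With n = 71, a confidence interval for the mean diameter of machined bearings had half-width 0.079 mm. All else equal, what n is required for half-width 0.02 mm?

Margin of error scales as 1/√n, so n₂ = n₁·(E₁/E₂)².
n₂ = 71 × (0.079/0.02)² = 71 × 15.6 = 1107.60
Round up: n₂ = 1108.

1108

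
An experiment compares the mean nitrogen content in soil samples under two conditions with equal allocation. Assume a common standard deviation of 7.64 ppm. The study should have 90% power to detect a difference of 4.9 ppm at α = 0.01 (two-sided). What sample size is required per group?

For two equal groups, n per group = 2·((z_{α/2} + z_β)·σ/δ)².
z_{α/2} = 2.576; z_β = 1.282 (power 90%).
n = 2 × (3.858 × 7.64 / 4.9)² = 2 × 36.18 = 72.36
Round up: n = 73 per group.

73 per group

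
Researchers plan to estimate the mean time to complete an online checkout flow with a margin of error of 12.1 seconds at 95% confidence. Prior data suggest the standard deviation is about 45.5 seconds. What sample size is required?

55

For a mean, the margin of error is E = z·σ/√n, so n = (zσ/E)².
At 95% confidence, z = 1.960.
n = (1.960 × 45.5 / 12.1)² = 54.32
Round up: n = 55.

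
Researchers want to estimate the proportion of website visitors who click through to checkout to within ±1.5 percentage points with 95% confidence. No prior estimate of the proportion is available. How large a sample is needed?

4269

For a proportion with margin E = 0.015 at 95% confidence, z = 1.960.
With no prior estimate, use p = 0.5, which maximizes p(1−p) at 0.25.
n = 0.25 × (z/E)² = 0.25 × (1.960/0.015)² = 4268.44
Round up: n = 4269.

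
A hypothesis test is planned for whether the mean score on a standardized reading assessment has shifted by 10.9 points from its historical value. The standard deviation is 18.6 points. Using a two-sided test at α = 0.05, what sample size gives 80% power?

23

For a one-sample z-test, n = ((z_{α/2} + z_β)·σ/δ)².
z_{α/2} = 1.960 (two-sided α = 0.05); z_β = 0.842 (power 80% → β = 0.2).
n = (2.802 × 18.6 / 10.9)² = 22.86
Round up: n = 23.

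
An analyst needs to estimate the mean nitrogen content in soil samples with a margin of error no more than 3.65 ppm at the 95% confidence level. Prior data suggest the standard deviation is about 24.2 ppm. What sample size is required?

169

For a mean, the margin of error is E = z·σ/√n, so n = (zσ/E)².
At 95% confidence, z = 1.960.
n = (1.960 × 24.2 / 3.65)² = 168.87
Round up: n = 169.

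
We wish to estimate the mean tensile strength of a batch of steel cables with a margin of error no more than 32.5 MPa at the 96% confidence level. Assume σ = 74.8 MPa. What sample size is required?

n = 23

For a mean, the margin of error is E = z·σ/√n, so n = (zσ/E)².
At 96% confidence, z = 2.054.
n = (2.054 × 74.8 / 32.5)² = 22.35
Round up: n = 23.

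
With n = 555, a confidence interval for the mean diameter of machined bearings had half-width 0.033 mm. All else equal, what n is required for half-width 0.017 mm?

Margin of error scales as 1/√n, so n₂ = n₁·(E₁/E₂)².
n₂ = 555 × (0.033/0.017)² = 555 × 3.768 = 2091.24
Round up: n₂ = 2092.

2092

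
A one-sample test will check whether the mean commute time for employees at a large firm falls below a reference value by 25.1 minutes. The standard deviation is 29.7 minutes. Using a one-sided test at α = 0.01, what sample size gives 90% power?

For a one-sample z-test, n = ((z_α + z_β)·σ/δ)².
z_α = 2.326 (one-sided α = 0.01); z_β = 1.282 (power 90% → β = 0.1).
n = (3.608 × 29.7 / 25.1)² = 18.23
Round up: n = 19.

n = 19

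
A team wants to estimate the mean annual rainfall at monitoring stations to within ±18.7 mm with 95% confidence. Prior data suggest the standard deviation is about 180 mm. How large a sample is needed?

356

For a mean, the margin of error is E = z·σ/√n, so n = (zσ/E)².
At 95% confidence, z = 1.960.
n = (1.960 × 180 / 18.7)² = 355.94
Round up: n = 356.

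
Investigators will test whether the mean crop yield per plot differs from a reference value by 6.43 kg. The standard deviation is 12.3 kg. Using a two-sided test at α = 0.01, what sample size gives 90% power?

For a one-sample z-test, n = ((z_{α/2} + z_β)·σ/δ)².
z_{α/2} = 2.576 (two-sided α = 0.01); z_β = 1.282 (power 90% → β = 0.1).
n = (3.858 × 12.3 / 6.43)² = 54.46
Round up: n = 55.

55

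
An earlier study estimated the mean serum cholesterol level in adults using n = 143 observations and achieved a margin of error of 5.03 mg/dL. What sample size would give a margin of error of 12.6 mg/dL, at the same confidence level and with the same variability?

23

Margin of error scales as 1/√n, so n₂ = n₁·(E₁/E₂)².
n₂ = 143 × (5.03/12.6)² = 143 × 0.1594 = 22.79
Round up: n₂ = 23.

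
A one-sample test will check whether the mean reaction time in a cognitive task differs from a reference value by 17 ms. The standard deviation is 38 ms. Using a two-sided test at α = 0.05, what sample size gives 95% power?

65

For a one-sample z-test, n = ((z_{α/2} + z_β)·σ/δ)².
z_{α/2} = 1.960 (two-sided α = 0.05); z_β = 1.645 (power 95% → β = 0.05).
n = (3.605 × 38 / 17)² = 64.94
Round up: n = 65.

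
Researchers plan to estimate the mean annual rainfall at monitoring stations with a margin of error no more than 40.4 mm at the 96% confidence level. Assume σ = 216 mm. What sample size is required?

121

For a mean, the margin of error is E = z·σ/√n, so n = (zσ/E)².
At 96% confidence, z = 2.054.
n = (2.054 × 216 / 40.4)² = 120.60
Round up: n = 121.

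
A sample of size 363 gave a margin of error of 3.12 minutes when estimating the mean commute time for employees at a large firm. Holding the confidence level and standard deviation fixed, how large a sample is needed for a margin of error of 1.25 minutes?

Margin of error scales as 1/√n, so n₂ = n₁·(E₁/E₂)².
n₂ = 363 × (3.12/1.25)² = 363 × 6.23 = 2261.49
Round up: n₂ = 2262.

2262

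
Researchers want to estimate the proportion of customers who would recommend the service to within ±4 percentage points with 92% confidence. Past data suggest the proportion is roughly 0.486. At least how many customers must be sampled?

479

For a proportion with margin E = 0.04 at 92% confidence, z = 1.751.
n = p̂(1−p̂)(z/E)² = 0.486 × 0.514 × (1.751/0.04)² = 478.69
Round up: n = 479.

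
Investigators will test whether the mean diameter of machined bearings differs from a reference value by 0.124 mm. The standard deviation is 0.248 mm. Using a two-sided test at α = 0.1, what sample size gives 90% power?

35

For a one-sample z-test, n = ((z_{α/2} + z_β)·σ/δ)².
z_{α/2} = 1.645 (two-sided α = 0.1); z_β = 1.282 (power 90% → β = 0.1).
n = (2.927 × 0.248 / 0.124)² = 34.27
Round up: n = 35.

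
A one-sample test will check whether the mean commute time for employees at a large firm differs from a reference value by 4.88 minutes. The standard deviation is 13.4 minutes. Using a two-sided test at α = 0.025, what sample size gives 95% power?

For a one-sample z-test, n = ((z_{α/2} + z_β)·σ/δ)².
z_{α/2} = 2.241 (two-sided α = 0.025); z_β = 1.645 (power 95% → β = 0.05).
n = (3.886 × 13.4 / 4.88)² = 113.86
Round up: n = 114.

n = 114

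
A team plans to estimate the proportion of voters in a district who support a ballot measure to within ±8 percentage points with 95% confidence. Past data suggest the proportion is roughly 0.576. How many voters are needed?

For a proportion with margin E = 0.08 at 95% confidence, z = 1.960.
n = p̂(1−p̂)(z/E)² = 0.576 × 0.424 × (1.960/0.08)² = 146.60
Round up: n = 147.

147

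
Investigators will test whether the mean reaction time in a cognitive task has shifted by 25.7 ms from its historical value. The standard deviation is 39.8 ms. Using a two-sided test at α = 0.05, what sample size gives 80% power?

For a one-sample z-test, n = ((z_{α/2} + z_β)·σ/δ)².
z_{α/2} = 1.960 (two-sided α = 0.05); z_β = 0.842 (power 80% → β = 0.2).
n = (2.802 × 39.8 / 25.7)² = 18.83
Round up: n = 19.

19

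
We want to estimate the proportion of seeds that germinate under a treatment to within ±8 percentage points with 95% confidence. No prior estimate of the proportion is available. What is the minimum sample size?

For a proportion with margin E = 0.08 at 95% confidence, z = 1.960.
With no prior estimate, use p = 0.5, which maximizes p(1−p) at 0.25.
n = 0.25 × (z/E)² = 0.25 × (1.960/0.08)² = 150.06
Round up: n = 151.

151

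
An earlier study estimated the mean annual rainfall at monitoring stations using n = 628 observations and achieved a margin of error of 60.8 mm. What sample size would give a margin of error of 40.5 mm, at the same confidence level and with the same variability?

Margin of error scales as 1/√n, so n₂ = n₁·(E₁/E₂)².
n₂ = 628 × (60.8/40.5)² = 628 × 2.254 = 1415.51
Round up: n₂ = 1416.

1416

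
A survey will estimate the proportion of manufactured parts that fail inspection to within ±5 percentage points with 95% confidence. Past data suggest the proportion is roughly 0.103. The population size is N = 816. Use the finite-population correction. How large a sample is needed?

For a proportion with margin E = 0.05 at 95% confidence, z = 1.960.
n = p̂(1−p̂)(z/E)² = 0.103 × 0.897 × (1.960/0.05)² = 141.97 — call this n₀.
Finite-population correction with N = 816: n = n₀ / (1 + (n₀−1)/N) = 141.97 / 1.173 = 121.03
Round up: n = 122.

122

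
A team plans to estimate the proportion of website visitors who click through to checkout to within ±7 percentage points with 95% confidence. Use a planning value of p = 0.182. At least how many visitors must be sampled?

117

For a proportion with margin E = 0.07 at 95% confidence, z = 1.960.
n = p̂(1−p̂)(z/E)² = 0.182 × 0.818 × (1.960/0.07)² = 116.72
Round up: n = 117.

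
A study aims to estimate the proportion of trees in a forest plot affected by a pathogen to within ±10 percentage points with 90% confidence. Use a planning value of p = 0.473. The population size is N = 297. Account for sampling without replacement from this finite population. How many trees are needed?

56

For a proportion with margin E = 0.1 at 90% confidence, z = 1.645.
n = p̂(1−p̂)(z/E)² = 0.473 × 0.527 × (1.645/0.1)² = 67.45 — call this n₀.
Finite-population correction with N = 297: n = n₀ / (1 + (n₀−1)/N) = 67.45 / 1.224 = 55.11
Round up: n = 56.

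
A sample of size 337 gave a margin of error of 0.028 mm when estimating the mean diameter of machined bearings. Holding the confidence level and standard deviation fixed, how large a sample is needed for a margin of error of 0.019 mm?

Margin of error scales as 1/√n, so n₂ = n₁·(E₁/E₂)².
n₂ = 337 × (0.028/0.019)² = 337 × 2.172 = 731.96
Round up: n₂ = 732.

n = 732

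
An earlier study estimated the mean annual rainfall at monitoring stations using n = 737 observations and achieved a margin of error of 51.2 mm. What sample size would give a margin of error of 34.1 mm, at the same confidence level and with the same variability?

Margin of error scales as 1/√n, so n₂ = n₁·(E₁/E₂)².
n₂ = 737 × (51.2/34.1)² = 737 × 2.254 = 1661.20
Round up: n₂ = 1662.

1662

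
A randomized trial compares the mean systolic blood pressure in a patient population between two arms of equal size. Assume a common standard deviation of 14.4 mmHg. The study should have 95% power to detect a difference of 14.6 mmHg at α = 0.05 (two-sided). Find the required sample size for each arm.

For two equal groups, n per group = 2·((z_{α/2} + z_β)·σ/δ)².
z_{α/2} = 1.960; z_β = 1.645 (power 95%).
n = 2 × (3.605 × 14.4 / 14.6)² = 2 × 12.64 = 25.28
Round up: n = 26 per group.

26 per group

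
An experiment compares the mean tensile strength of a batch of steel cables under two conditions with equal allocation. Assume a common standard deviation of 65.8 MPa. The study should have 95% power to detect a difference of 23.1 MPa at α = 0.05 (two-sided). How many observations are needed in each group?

For two equal groups, n per group = 2·((z_{α/2} + z_β)·σ/δ)².
z_{α/2} = 1.960; z_β = 1.645 (power 95%).
n = 2 × (3.605 × 65.8 / 23.1)² = 2 × 105.45 = 210.90
Round up: n = 211 per group.

211 per group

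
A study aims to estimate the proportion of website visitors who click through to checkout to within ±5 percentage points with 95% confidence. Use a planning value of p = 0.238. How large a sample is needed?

For a proportion with margin E = 0.05 at 95% confidence, z = 1.960.
n = p̂(1−p̂)(z/E)² = 0.238 × 0.762 × (1.960/0.05)² = 278.68
Round up: n = 279.

279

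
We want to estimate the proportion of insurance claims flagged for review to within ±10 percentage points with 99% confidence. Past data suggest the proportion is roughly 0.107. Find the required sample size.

For a proportion with margin E = 0.1 at 99% confidence, z = 2.576.
n = p̂(1−p̂)(z/E)² = 0.107 × 0.893 × (2.576/0.1)² = 63.41
Round up: n = 64.

n = 64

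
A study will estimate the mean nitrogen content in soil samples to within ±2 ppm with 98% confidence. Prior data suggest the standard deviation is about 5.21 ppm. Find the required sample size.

37

For a mean, the margin of error is E = z·σ/√n, so n = (zσ/E)².
At 98% confidence, z = 2.326.
n = (2.326 × 5.21 / 2)² = 36.71
Round up: n = 37.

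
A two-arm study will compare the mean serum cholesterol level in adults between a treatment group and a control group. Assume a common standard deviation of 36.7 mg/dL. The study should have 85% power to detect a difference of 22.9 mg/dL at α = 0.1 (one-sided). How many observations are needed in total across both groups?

56 total

For two equal groups, n per group = 2·((z_α + z_β)·σ/δ)².
z_α = 1.282; z_β = 1.036 (power 85%).
n = 2 × (2.318 × 36.7 / 22.9)² = 2 × 13.80 = 27.60
Round up: n = 28 per group.
Total across both groups: 2 × 28 = 56.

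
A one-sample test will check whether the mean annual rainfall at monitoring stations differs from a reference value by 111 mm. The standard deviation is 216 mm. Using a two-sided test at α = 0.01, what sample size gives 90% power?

For a one-sample z-test, n = ((z_{α/2} + z_β)·σ/δ)².
z_{α/2} = 2.576 (two-sided α = 0.01); z_β = 1.282 (power 90% → β = 0.1).
n = (3.858 × 216 / 111)² = 56.36
Round up: n = 57.

n = 57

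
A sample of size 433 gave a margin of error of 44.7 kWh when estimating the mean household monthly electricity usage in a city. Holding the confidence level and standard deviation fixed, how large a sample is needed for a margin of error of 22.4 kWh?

1725

Margin of error scales as 1/√n, so n₂ = n₁·(E₁/E₂)².
n₂ = 433 × (44.7/22.4)² = 433 × 3.982 = 1724.21
Round up: n₂ = 1725.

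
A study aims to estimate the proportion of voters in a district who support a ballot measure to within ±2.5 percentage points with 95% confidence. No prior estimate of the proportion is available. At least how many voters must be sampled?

n = 1537

For a proportion with margin E = 0.025 at 95% confidence, z = 1.960.
With no prior estimate, use p = 0.5, which maximizes p(1−p) at 0.25.
n = 0.25 × (z/E)² = 0.25 × (1.960/0.025)² = 1536.64
Round up: n = 1537.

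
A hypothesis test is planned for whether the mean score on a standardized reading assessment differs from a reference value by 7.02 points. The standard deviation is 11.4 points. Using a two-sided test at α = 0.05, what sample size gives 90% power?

For a one-sample z-test, n = ((z_{α/2} + z_β)·σ/δ)².
z_{α/2} = 1.960 (two-sided α = 0.05); z_β = 1.282 (power 90% → β = 0.1).
n = (3.242 × 11.4 / 7.02)² = 27.72
Round up: n = 28.

n = 28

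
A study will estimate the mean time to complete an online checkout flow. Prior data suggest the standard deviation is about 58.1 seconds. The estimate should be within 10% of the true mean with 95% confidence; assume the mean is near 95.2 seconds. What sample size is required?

144

For a mean, the margin of error is E = z·σ/√n, so n = (zσ/E)².
At 95% confidence, z = 1.960.
E = 10% of 95.2 = 9.52 seconds.
n = (1.960 × 58.1 / 9.52)² = 143.08
Round up: n = 144.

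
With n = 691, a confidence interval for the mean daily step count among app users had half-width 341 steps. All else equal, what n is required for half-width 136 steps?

n = 4345

Margin of error scales as 1/√n, so n₂ = n₁·(E₁/E₂)².
n₂ = 691 × (341/136)² = 691 × 6.287 = 4344.32
Round up: n₂ = 4345.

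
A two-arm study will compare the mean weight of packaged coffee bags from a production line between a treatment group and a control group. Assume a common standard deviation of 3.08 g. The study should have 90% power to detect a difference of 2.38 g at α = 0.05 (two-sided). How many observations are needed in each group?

36 per group

For two equal groups, n per group = 2·((z_{α/2} + z_β)·σ/δ)².
z_{α/2} = 1.960; z_β = 1.282 (power 90%).
n = 2 × (3.242 × 3.08 / 2.38)² = 2 × 17.60 = 35.20
Round up: n = 36 per group.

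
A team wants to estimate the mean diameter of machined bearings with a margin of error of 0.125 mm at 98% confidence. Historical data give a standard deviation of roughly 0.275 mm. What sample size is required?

For a mean, the margin of error is E = z·σ/√n, so n = (zσ/E)².
At 98% confidence, z = 2.326.
n = (2.326 × 0.275 / 0.125)² = 26.19
Round up: n = 27.

n = 27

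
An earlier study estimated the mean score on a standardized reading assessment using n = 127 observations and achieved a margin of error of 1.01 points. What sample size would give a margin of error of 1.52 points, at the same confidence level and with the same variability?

Margin of error scales as 1/√n, so n₂ = n₁·(E₁/E₂)².
n₂ = 127 × (1.01/1.52)² = 127 × 0.4415 = 56.07
Round up: n₂ = 57.

57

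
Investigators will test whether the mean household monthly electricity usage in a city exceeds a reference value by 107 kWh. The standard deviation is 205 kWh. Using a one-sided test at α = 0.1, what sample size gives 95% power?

For a one-sample z-test, n = ((z_α + z_β)·σ/δ)².
z_α = 1.282 (one-sided α = 0.1); z_β = 1.645 (power 95% → β = 0.05).
n = (2.927 × 205 / 107)² = 31.45
Round up: n = 32.

32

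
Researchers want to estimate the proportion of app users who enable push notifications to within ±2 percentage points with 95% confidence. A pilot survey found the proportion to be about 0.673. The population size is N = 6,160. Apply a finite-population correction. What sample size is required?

1574

For a proportion with margin E = 0.02 at 95% confidence, z = 1.960.
n = p̂(1−p̂)(z/E)² = 0.673 × 0.327 × (1.960/0.02)² = 2113.56 — call this n₀.
Finite-population correction with N = 6,160: n = n₀ / (1 + (n₀−1)/N) = 2113.56 / 1.343 = 1573.76
Round up: n = 1574.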